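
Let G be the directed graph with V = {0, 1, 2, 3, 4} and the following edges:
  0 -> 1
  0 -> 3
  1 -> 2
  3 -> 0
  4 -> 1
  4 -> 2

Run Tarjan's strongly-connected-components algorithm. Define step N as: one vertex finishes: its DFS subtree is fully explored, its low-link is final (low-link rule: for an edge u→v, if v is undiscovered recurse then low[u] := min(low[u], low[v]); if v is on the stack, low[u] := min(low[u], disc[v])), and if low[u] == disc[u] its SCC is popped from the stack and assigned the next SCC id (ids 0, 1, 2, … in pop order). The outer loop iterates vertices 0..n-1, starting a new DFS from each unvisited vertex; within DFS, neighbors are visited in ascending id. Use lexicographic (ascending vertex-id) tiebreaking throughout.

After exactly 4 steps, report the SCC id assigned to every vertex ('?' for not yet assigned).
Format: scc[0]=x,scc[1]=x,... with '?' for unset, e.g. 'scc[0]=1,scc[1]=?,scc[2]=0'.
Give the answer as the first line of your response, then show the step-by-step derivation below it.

scc[0]=2,scc[1]=1,scc[2]=0,scc[3]=2,scc[4]=?

step 1: low=(low[0]=0,low[1]=1,low[2]=2,low[3]=?,low[4]=?); scc=(scc[0]=?,scc[1]=?,scc[2]=0,scc[3]=?,scc[4]=?)
step 2: low=(low[0]=0,low[1]=1,low[2]=2,low[3]=?,low[4]=?); scc=(scc[0]=?,scc[1]=1,scc[2]=0,scc[3]=?,scc[4]=?)
step 3: low=(low[0]=0,low[1]=1,low[2]=2,low[3]=0,low[4]=?); scc=(scc[0]=?,scc[1]=1,scc[2]=0,scc[3]=?,scc[4]=?)
step 4: low=(low[0]=0,low[1]=1,low[2]=2,low[3]=0,low[4]=?); scc=(scc[0]=2,scc[1]=1,scc[2]=0,scc[3]=2,scc[4]=?)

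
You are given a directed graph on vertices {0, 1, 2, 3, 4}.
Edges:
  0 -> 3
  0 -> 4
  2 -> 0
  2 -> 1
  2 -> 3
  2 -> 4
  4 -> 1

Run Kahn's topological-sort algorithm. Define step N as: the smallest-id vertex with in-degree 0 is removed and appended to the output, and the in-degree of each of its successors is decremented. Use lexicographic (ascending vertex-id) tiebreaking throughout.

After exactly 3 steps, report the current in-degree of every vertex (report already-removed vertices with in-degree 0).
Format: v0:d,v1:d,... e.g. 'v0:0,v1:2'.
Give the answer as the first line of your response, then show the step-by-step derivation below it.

v0:0,v1:1,v2:0,v3:0,v4:0

step 1: output 2; order=[2]; indeg=(0,1,0,1,1)
step 2: output 0; order=[2,0]; indeg=(0,1,0,0,0)
step 3: output 3; order=[2,0,3]; indeg=(0,1,0,0,0)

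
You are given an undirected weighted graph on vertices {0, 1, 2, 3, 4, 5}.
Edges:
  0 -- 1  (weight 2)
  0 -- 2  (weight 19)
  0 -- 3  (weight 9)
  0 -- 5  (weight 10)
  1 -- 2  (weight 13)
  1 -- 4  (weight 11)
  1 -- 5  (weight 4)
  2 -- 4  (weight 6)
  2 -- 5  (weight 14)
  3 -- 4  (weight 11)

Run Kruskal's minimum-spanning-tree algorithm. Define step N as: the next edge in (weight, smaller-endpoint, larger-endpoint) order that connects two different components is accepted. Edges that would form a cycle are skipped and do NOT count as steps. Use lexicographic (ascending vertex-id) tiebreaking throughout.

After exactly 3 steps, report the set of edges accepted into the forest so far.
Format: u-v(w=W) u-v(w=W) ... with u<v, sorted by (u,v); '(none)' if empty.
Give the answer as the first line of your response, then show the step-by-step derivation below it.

0-1(w=2) 1-5(w=4) 2-4(w=6)

step 1: add edge 0-1 (w=2); MST = {0-1(w=2)}
step 2: add edge 1-5 (w=4); MST = {0-1(w=2) 1-5(w=4)}
step 3: add edge 2-4 (w=6); MST = {0-1(w=2) 1-5(w=4) 2-4(w=6)}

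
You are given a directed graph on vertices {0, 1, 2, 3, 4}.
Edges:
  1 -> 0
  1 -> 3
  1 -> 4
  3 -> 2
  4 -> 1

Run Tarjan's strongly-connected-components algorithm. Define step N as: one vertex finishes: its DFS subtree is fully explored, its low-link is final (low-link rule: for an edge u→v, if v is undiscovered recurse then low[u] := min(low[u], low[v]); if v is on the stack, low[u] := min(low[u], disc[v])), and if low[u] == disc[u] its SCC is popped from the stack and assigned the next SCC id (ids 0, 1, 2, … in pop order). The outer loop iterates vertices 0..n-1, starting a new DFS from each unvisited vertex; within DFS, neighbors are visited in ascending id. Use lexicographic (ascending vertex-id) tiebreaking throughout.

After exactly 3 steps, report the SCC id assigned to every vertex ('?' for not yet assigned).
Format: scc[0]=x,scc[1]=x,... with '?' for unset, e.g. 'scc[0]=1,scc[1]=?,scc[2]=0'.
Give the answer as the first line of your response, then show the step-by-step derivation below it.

scc[0]=0,scc[1]=?,scc[2]=1,scc[3]=2,scc[4]=?

step 1: low=(low[0]=0,low[1]=?,low[2]=?,low[3]=?,low[4]=?); scc=(scc[0]=0,scc[1]=?,scc[2]=?,scc[3]=?,scc[4]=?)
step 2: low=(low[0]=0,low[1]=1,low[2]=3,low[3]=2,low[4]=?); scc=(scc[0]=0,scc[1]=?,scc[2]=1,scc[3]=?,scc[4]=?)
step 3: low=(low[0]=0,low[1]=1,low[2]=3,low[3]=2,low[4]=?); scc=(scc[0]=0,scc[1]=?,scc[2]=1,scc[3]=2,scc[4]=?)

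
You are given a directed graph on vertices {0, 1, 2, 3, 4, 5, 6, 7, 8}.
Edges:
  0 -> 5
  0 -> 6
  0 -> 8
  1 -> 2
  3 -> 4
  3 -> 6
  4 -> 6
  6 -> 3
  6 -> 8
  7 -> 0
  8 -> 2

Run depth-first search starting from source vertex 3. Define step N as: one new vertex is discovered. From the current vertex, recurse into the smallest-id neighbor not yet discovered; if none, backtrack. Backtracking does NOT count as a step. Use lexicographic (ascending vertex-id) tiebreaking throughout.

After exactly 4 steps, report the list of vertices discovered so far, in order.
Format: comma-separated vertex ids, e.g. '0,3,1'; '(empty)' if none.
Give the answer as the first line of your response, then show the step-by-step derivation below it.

3,4,6,8

step 1: discover 3; path=3; order=3
step 2: discover 4; path=3>4; order=3,4
step 3: discover 6; path=3>4>6; order=3,4,6
step 4: discover 8; path=3>4>6>8; order=3,4,6,8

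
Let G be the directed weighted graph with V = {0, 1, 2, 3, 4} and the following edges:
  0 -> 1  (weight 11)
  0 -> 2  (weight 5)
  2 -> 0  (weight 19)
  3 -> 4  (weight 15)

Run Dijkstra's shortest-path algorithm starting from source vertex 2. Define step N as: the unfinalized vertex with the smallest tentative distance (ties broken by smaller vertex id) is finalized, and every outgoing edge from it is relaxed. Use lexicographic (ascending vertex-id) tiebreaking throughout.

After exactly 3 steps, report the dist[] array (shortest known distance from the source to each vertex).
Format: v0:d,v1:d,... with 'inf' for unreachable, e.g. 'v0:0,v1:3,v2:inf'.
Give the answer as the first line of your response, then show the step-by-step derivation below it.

v0:19,v1:30,v2:0,v3:inf,v4:inf

step 1: dist = v0:19,v1:inf,v2:0,v3:inf,v4:inf
step 2: dist = v0:19,v1:30,v2:0,v3:inf,v4:inf
step 3: dist = v0:19,v1:30,v2:0,v3:inf,v4:inf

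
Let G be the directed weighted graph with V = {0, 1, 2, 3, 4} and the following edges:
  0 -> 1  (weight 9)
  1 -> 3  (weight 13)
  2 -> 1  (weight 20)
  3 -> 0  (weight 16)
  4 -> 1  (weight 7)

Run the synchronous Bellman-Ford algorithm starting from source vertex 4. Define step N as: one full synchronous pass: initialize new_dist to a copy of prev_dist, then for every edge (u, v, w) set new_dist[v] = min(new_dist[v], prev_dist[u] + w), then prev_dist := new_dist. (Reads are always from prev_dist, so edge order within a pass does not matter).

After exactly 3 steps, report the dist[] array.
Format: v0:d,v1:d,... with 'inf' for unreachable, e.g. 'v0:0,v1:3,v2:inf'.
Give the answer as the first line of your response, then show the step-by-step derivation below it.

v0:36,v1:7,v2:inf,v3:20,v4:0

step 1: dist = v0:inf,v1:7,v2:inf,v3:inf,v4:0
step 2: dist = v0:inf,v1:7,v2:inf,v3:20,v4:0
step 3: dist = v0:36,v1:7,v2:inf,v3:20,v4:0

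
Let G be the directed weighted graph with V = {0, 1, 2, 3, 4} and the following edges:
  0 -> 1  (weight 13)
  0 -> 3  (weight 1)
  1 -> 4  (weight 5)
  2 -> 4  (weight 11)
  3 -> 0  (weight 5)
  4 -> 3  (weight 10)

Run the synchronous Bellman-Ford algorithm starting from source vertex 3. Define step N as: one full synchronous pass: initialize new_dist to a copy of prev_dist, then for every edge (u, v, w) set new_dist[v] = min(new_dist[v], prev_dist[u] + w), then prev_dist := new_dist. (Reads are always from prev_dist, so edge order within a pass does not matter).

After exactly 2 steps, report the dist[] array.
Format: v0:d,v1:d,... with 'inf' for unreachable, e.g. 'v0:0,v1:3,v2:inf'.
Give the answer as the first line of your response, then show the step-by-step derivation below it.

v0:5,v1:18,v2:inf,v3:0,v4:inf

step 1: dist = v0:5,v1:inf,v2:inf,v3:0,v4:inf
step 2: dist = v0:5,v1:18,v2:inf,v3:0,v4:inf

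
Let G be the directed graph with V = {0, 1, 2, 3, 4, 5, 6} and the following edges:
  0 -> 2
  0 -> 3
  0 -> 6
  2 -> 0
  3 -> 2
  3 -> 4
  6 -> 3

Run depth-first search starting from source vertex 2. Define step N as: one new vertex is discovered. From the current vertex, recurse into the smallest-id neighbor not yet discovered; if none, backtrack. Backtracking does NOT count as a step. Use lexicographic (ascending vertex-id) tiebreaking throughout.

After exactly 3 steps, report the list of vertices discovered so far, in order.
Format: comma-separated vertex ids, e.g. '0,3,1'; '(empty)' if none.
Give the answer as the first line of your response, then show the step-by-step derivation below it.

2,0,3

step 1: discover 2; path=2; order=2
step 2: discover 0; path=2>0; order=2,0
step 3: discover 3; path=2>0>3; order=2,0,3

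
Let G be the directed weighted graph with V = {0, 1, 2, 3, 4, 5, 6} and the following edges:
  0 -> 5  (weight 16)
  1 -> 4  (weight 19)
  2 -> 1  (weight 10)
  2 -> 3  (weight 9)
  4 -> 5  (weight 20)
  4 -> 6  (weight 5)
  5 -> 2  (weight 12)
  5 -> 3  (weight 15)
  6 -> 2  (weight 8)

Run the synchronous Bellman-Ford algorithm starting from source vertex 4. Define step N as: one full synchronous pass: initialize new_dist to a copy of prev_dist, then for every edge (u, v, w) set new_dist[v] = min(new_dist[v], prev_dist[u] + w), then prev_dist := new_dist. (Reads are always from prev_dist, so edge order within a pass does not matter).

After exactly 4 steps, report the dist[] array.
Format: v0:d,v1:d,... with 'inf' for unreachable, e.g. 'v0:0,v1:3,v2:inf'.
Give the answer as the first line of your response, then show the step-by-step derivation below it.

v0:inf,v1:23,v2:13,v3:22,v4:0,v5:20,v6:5

step 1: dist = v0:inf,v1:inf,v2:inf,v3:inf,v4:0,v5:20,v6:5
step 2: dist = v0:inf,v1:inf,v2:13,v3:35,v4:0,v5:20,v6:5
step 3: dist = v0:inf,v1:23,v2:13,v3:22,v4:0,v5:20,v6:5
step 4: dist = v0:inf,v1:23,v2:13,v3:22,v4:0,v5:20,v6:5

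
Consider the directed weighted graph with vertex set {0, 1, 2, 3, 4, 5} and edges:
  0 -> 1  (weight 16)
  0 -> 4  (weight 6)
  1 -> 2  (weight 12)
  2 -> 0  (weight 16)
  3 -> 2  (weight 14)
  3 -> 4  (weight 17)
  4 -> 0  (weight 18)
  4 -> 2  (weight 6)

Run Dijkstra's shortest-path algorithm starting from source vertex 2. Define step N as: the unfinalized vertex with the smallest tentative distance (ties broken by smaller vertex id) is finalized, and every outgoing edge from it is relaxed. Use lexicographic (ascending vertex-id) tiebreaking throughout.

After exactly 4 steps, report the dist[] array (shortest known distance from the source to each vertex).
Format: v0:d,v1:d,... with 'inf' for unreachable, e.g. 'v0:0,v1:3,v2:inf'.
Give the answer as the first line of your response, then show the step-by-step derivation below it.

v0:16,v1:32,v2:0,v3:inf,v4:22,v5:inf

step 1: dist = v0:16,v1:inf,v2:0,v3:inf,v4:inf,v5:inf
step 2: dist = v0:16,v1:32,v2:0,v3:inf,v4:22,v5:inf
step 3: dist = v0:16,v1:32,v2:0,v3:inf,v4:22,v5:inf
step 4: dist = v0:16,v1:32,v2:0,v3:inf,v4:22,v5:inf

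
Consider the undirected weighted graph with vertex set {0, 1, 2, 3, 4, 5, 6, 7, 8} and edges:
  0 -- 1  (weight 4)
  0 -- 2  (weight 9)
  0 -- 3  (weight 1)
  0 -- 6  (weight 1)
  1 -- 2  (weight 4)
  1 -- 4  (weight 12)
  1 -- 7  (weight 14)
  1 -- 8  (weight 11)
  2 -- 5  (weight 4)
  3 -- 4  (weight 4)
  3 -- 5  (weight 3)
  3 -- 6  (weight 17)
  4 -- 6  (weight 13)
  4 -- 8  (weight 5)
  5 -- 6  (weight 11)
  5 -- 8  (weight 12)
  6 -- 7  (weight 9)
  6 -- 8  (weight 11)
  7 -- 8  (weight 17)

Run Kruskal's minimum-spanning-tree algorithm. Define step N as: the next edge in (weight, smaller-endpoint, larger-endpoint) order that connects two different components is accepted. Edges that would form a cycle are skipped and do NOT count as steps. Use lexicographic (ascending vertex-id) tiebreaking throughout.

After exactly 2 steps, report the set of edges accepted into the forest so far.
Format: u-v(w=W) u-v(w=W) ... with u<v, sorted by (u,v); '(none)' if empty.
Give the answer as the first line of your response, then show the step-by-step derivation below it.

0-3(w=1) 0-6(w=1)

step 1: add edge 0-3 (w=1); MST = {0-3(w=1)}
step 2: add edge 0-6 (w=1); MST = {0-3(w=1) 0-6(w=1)}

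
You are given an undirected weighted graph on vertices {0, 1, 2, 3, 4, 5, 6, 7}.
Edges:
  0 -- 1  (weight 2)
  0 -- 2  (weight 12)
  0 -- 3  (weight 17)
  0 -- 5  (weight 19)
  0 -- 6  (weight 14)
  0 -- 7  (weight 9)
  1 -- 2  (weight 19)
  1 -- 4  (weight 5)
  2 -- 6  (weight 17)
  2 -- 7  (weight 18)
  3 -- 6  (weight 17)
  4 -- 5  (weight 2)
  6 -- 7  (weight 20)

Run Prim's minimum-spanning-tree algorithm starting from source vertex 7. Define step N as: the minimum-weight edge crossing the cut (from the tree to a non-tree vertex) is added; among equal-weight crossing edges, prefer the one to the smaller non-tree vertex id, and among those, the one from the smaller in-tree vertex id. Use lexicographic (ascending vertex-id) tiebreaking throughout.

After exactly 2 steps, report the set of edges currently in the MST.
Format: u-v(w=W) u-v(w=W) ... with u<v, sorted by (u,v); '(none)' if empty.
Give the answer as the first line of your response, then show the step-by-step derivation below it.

0-1(w=2) 0-7(w=9)

step 1: add edge 0-7 (w=9); MST = {0-7(w=9)}
step 2: add edge 0-1 (w=2); MST = {0-1(w=2) 0-7(w=9)}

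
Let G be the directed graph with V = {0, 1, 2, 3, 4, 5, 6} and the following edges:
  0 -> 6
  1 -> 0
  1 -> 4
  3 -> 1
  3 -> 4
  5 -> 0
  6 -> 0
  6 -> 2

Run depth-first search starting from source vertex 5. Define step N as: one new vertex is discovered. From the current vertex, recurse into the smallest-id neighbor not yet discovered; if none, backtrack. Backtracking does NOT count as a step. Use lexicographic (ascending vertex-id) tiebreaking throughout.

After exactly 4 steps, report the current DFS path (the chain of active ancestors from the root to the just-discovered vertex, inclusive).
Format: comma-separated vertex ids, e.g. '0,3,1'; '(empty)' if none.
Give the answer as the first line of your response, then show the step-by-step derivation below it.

5,0,6,2

step 1: discover 5; path=5; order=5
step 2: discover 0; path=5>0; order=5,0
step 3: discover 6; path=5>0>6; order=5,0,6
step 4: discover 2; path=5>0>6>2; order=5,0,6,2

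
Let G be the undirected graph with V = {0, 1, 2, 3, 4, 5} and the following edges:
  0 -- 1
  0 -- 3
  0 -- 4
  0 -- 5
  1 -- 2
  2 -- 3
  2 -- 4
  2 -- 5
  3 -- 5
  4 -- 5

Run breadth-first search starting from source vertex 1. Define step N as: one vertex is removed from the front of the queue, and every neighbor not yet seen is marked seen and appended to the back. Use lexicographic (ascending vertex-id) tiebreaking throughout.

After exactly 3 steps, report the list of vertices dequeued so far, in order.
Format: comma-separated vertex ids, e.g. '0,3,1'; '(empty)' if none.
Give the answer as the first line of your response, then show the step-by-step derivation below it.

1,0,2

step 1: dequeue 1; queue=[0,2]; order=1
step 2: dequeue 0; queue=[2,3,4,5]; order=1,0
step 3: dequeue 2; queue=[3,4,5]; order=1,0,2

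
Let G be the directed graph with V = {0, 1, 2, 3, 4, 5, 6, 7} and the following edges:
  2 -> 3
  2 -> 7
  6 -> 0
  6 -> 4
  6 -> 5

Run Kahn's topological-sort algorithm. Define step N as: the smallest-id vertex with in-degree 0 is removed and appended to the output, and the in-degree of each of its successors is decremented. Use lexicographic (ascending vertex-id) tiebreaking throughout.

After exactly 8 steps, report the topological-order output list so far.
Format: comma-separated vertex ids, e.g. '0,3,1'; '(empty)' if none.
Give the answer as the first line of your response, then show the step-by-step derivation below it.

1,2,3,6,0,4,5,7

step 1: output 1; order=[1]; indeg=(1,0,0,1,1,1,0,1)
step 2: output 2; order=[1,2]; indeg=(1,0,0,0,1,1,0,0)
step 3: output 3; order=[1,2,3]; indeg=(1,0,0,0,1,1,0,0)
step 4: output 6; order=[1,2,3,6]; indeg=(0,0,0,0,0,0,0,0)
step 5: output 0; order=[1,2,3,6,0]; indeg=(0,0,0,0,0,0,0,0)
step 6: output 4; order=[1,2,3,6,0,4]; indeg=(0,0,0,0,0,0,0,0)
step 7: output 5; order=[1,2,3,6,0,4,5]; indeg=(0,0,0,0,0,0,0,0)
step 8: output 7; order=[1,2,3,6,0,4,5,7]; indeg=(0,0,0,0,0,0,0,0)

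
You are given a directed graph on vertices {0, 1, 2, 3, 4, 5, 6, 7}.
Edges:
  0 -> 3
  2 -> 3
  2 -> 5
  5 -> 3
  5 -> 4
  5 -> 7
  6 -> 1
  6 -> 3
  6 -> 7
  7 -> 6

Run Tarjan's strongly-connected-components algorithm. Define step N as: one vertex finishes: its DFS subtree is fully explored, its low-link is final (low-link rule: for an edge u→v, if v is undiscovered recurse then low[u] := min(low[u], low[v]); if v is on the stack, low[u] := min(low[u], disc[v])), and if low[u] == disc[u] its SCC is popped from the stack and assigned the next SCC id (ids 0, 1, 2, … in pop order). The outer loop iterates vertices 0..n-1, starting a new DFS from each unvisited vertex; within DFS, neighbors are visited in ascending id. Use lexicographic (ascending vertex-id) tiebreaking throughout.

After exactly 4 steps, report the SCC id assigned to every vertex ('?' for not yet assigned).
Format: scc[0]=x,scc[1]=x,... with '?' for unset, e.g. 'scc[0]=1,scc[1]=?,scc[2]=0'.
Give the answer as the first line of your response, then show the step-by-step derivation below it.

scc[0]=1,scc[1]=2,scc[2]=?,scc[3]=0,scc[4]=3,scc[5]=?,scc[6]=?,scc[7]=?

step 1: low=(low[0]=0,low[1]=?,low[2]=?,low[3]=1,low[4]=?,low[5]=?,low[6]=?,low[7]=?); scc=(scc[0]=?,scc[1]=?,scc[2]=?,scc[3]=0,scc[4]=?,scc[5]=?,scc[6]=?,scc[7]=?)
step 2: low=(low[0]=0,low[1]=?,low[2]=?,low[3]=1,low[4]=?,low[5]=?,low[6]=?,low[7]=?); scc=(scc[0]=1,scc[1]=?,scc[2]=?,scc[3]=0,scc[4]=?,scc[5]=?,scc[6]=?,scc[7]=?)
step 3: low=(low[0]=0,low[1]=2,low[2]=?,low[3]=1,low[4]=?,low[5]=?,low[6]=?,low[7]=?); scc=(scc[0]=1,scc[1]=2,scc[2]=?,scc[3]=0,scc[4]=?,scc[5]=?,scc[6]=?,scc[7]=?)
step 4: low=(low[0]=0,low[1]=2,low[2]=3,low[3]=1,low[4]=5,low[5]=4,low[6]=?,low[7]=?); scc=(scc[0]=1,scc[1]=2,scc[2]=?,scc[3]=0,scc[4]=3,scc[5]=?,scc[6]=?,scc[7]=?)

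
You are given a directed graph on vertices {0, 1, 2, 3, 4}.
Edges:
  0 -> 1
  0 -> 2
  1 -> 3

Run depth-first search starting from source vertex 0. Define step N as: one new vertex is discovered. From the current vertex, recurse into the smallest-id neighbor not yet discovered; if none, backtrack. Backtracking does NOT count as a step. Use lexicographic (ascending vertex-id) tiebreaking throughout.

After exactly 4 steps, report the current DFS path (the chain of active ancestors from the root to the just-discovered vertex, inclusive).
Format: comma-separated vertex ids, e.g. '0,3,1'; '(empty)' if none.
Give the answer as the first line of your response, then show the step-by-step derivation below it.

0,2

step 1: discover 0; path=0; order=0
step 2: discover 1; path=0>1; order=0,1
step 3: discover 3; path=0>1>3; order=0,1,3
step 4: discover 2; path=0>2; order=0,1,3,2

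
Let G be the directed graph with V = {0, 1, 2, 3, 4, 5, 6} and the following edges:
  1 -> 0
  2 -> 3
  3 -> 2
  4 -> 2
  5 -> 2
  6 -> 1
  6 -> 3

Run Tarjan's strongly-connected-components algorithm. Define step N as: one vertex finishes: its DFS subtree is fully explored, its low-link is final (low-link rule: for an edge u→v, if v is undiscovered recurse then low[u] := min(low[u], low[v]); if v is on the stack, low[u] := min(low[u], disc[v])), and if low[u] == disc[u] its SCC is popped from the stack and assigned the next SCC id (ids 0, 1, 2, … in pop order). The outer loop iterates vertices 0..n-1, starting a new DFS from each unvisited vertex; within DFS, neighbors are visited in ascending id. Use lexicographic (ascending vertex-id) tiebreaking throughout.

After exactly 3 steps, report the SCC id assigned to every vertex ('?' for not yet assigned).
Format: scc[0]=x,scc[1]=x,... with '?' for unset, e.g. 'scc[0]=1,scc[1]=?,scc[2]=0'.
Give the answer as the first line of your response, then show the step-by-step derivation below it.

scc[0]=0,scc[1]=1,scc[2]=?,scc[3]=?,scc[4]=?,scc[5]=?,scc[6]=?

step 1: low=(low[0]=0,low[1]=?,low[2]=?,low[3]=?,low[4]=?,low[5]=?,low[6]=?); scc=(scc[0]=0,scc[1]=?,scc[2]=?,scc[3]=?,scc[4]=?,scc[5]=?,scc[6]=?)
step 2: low=(low[0]=0,low[1]=1,low[2]=?,low[3]=?,low[4]=?,low[5]=?,low[6]=?); scc=(scc[0]=0,scc[1]=1,scc[2]=?,scc[3]=?,scc[4]=?,scc[5]=?,scc[6]=?)
step 3: low=(low[0]=0,low[1]=1,low[2]=2,low[3]=2,low[4]=?,low[5]=?,low[6]=?); scc=(scc[0]=0,scc[1]=1,scc[2]=?,scc[3]=?,scc[4]=?,scc[5]=?,scc[6]=?)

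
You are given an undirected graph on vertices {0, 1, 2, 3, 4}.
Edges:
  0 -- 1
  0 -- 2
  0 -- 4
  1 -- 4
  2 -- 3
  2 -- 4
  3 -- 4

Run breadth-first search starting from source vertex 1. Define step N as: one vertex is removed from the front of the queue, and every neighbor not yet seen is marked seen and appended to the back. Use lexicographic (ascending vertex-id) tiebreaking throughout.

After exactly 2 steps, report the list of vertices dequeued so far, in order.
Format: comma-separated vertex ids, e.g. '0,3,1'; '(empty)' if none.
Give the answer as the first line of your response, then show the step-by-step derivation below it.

1,0

step 1: dequeue 1; queue=[0,4]; order=1
step 2: dequeue 0; queue=[4,2]; order=1,0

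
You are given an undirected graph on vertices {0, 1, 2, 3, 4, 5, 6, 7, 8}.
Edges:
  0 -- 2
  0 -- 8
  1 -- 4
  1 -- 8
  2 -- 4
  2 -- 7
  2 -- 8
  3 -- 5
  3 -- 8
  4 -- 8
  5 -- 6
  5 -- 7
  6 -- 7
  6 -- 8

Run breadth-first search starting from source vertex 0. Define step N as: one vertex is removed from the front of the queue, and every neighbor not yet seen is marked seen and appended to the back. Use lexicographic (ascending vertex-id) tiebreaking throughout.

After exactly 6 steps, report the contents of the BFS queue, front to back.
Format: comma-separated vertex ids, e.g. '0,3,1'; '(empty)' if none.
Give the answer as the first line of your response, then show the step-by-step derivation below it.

3,6,5

step 1: dequeue 0; queue=[2,8]; order=0
step 2: dequeue 2; queue=[8,4,7]; order=0,2
step 3: dequeue 8; queue=[4,7,1,3,6]; order=0,2,8
step 4: dequeue 4; queue=[7,1,3,6]; order=0,2,8,4
step 5: dequeue 7; queue=[1,3,6,5]; order=0,2,8,4,7
step 6: dequeue 1; queue=[3,6,5]; order=0,2,8,4,7,1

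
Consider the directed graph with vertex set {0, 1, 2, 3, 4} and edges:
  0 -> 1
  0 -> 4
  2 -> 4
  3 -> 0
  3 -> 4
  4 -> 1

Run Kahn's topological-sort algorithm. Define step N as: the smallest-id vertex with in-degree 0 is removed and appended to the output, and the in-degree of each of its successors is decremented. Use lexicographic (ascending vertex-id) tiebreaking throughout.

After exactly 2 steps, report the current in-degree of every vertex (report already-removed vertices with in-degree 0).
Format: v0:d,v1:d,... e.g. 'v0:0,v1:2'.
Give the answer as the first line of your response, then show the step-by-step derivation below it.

v0:0,v1:2,v2:0,v3:0,v4:1

step 1: output 2; order=[2]; indeg=(1,2,0,0,2)
step 2: output 3; order=[2,3]; indeg=(0,2,0,0,1)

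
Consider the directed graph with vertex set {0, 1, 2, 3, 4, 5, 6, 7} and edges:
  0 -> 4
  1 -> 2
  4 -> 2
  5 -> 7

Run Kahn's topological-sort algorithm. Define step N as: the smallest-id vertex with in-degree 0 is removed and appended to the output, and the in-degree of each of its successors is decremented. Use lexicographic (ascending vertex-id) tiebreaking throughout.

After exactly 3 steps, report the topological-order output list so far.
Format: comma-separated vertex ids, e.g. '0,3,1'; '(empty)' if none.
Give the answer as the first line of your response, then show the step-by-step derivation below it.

0,1,3

step 1: output 0; order=[0]; indeg=(0,0,2,0,0,0,0,1)
step 2: output 1; order=[0,1]; indeg=(0,0,1,0,0,0,0,1)
step 3: output 3; order=[0,1,3]; indeg=(0,0,1,0,0,0,0,1)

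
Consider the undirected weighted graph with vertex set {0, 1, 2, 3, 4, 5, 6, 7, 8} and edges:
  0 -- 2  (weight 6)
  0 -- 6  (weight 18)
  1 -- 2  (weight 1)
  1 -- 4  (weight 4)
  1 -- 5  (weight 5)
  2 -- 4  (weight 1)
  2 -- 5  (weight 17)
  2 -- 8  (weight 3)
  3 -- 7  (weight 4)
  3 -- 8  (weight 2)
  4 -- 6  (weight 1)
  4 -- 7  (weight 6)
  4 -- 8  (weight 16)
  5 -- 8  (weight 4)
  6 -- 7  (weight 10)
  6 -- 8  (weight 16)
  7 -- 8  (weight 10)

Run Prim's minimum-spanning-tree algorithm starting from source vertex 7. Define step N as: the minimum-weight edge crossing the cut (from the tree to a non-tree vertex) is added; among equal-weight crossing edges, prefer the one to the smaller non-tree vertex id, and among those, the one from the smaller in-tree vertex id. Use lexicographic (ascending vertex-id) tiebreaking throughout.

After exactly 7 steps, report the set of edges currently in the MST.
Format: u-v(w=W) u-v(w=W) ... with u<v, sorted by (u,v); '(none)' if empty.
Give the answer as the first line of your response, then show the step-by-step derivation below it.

1-2(w=1) 2-4(w=1) 2-8(w=3) 3-7(w=4) 3-8(w=2) 4-6(w=1) 5-8(w=4)

step 1: add edge 3-7 (w=4); MST = {3-7(w=4)}
step 2: add edge 3-8 (w=2); MST = {3-7(w=4) 3-8(w=2)}
step 3: add edge 2-8 (w=3); MST = {2-8(w=3) 3-7(w=4) 3-8(w=2)}
step 4: add edge 1-2 (w=1); MST = {1-2(w=1) 2-8(w=3) 3-7(w=4) 3-8(w=2)}
step 5: add edge 2-4 (w=1); MST = {1-2(w=1) 2-4(w=1) 2-8(w=3) 3-7(w=4) 3-8(w=2)}
step 6: add edge 4-6 (w=1); MST = {1-2(w=1) 2-4(w=1) 2-8(w=3) 3-7(w=4) 3-8(w=2) 4-6(w=1)}
step 7: add edge 5-8 (w=4); MST = {1-2(w=1) 2-4(w=1) 2-8(w=3) 3-7(w=4) 3-8(w=2) 4-6(w=1) 5-8(w=4)}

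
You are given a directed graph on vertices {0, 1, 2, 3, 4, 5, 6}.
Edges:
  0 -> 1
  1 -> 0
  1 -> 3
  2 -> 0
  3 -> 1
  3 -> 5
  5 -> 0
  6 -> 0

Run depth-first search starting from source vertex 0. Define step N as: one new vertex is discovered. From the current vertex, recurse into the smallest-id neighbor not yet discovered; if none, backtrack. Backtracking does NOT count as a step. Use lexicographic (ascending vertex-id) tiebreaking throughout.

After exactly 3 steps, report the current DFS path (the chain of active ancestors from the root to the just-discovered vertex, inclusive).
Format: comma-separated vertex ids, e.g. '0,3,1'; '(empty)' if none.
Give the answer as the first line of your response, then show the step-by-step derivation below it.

0,1,3

step 1: discover 0; path=0; order=0
step 2: discover 1; path=0>1; order=0,1
step 3: discover 3; path=0>1>3; order=0,1,3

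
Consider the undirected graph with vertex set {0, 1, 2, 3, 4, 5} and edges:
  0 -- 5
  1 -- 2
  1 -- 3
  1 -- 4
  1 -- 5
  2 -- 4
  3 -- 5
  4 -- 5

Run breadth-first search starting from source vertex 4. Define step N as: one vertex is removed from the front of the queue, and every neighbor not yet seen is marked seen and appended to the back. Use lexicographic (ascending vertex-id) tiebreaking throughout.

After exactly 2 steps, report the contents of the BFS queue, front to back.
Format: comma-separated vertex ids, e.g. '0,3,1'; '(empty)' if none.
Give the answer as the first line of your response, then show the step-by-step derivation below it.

2,5,3

step 1: dequeue 4; queue=[1,2,5]; order=4
step 2: dequeue 1; queue=[2,5,3]; order=4,1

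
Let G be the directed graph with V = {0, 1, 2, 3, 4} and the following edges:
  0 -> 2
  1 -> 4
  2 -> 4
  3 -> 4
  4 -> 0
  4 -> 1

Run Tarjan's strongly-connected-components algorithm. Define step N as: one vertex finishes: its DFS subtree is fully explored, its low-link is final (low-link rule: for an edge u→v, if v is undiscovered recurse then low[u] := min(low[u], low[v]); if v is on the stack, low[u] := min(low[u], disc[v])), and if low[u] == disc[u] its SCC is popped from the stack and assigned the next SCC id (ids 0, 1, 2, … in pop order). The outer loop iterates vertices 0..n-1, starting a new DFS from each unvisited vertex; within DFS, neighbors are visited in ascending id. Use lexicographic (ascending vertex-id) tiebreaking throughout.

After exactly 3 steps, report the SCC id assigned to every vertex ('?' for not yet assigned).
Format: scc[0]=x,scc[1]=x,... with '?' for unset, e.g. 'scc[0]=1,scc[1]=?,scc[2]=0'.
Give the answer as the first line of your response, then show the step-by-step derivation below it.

scc[0]=?,scc[1]=?,scc[2]=?,scc[3]=?,scc[4]=?

step 1: low=(low[0]=0,low[1]=2,low[2]=1,low[3]=?,low[4]=0); scc=(scc[0]=?,scc[1]=?,scc[2]=?,scc[3]=?,scc[4]=?)
step 2: low=(low[0]=0,low[1]=2,low[2]=1,low[3]=?,low[4]=0); scc=(scc[0]=?,scc[1]=?,scc[2]=?,scc[3]=?,scc[4]=?)
step 3: low=(low[0]=0,low[1]=2,low[2]=0,low[3]=?,low[4]=0); scc=(scc[0]=?,scc[1]=?,scc[2]=?,scc[3]=?,scc[4]=?)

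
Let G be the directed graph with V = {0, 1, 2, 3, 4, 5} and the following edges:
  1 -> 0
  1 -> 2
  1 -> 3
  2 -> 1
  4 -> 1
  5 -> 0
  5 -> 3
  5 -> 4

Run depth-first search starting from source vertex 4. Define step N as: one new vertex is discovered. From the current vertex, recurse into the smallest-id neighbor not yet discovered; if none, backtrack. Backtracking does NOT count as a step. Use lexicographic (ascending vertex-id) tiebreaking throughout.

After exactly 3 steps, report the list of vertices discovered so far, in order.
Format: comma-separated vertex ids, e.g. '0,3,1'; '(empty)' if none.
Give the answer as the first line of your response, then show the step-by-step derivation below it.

4,1,0

step 1: discover 4; path=4; order=4
step 2: discover 1; path=4>1; order=4,1
step 3: discover 0; path=4>1>0; order=4,1,0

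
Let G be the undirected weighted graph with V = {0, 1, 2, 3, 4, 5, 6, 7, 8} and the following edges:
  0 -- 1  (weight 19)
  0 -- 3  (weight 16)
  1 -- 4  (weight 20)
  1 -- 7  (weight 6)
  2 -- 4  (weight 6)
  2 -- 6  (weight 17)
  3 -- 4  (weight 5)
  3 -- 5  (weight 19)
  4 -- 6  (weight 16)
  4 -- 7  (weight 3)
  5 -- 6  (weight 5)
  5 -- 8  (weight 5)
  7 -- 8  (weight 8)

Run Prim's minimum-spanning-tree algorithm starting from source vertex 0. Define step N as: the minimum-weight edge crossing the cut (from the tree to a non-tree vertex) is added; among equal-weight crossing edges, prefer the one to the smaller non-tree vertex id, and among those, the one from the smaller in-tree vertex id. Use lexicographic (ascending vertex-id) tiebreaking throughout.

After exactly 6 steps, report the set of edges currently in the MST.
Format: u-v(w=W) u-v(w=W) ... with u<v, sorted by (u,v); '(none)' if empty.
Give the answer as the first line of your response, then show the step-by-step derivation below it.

0-3(w=16) 1-7(w=6) 2-4(w=6) 3-4(w=5) 4-7(w=3) 7-8(w=8)

step 1: add edge 0-3 (w=16); MST = {0-3(w=16)}
step 2: add edge 3-4 (w=5); MST = {0-3(w=16) 3-4(w=5)}
step 3: add edge 4-7 (w=3); MST = {0-3(w=16) 3-4(w=5) 4-7(w=3)}
step 4: add edge 1-7 (w=6); MST = {0-3(w=16) 1-7(w=6) 3-4(w=5) 4-7(w=3)}
step 5: add edge 2-4 (w=6); MST = {0-3(w=16) 1-7(w=6) 2-4(w=6) 3-4(w=5) 4-7(w=3)}
step 6: add edge 7-8 (w=8); MST = {0-3(w=16) 1-7(w=6) 2-4(w=6) 3-4(w=5) 4-7(w=3) 7-8(w=8)}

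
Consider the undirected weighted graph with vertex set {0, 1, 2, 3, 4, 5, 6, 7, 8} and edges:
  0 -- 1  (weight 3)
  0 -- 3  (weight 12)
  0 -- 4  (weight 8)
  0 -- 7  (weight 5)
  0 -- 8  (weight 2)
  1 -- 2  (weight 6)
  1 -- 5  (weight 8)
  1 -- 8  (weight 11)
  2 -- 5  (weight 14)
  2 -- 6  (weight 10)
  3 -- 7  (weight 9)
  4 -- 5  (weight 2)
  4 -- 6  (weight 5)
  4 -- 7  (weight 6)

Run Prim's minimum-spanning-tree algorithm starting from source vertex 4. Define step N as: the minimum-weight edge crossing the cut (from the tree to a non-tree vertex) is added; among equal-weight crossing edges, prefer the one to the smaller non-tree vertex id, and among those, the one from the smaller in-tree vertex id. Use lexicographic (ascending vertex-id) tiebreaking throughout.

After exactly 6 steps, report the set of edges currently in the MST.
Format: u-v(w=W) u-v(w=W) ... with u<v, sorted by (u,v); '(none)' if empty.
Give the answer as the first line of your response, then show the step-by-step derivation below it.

0-1(w=3) 0-7(w=5) 0-8(w=2) 4-5(w=2) 4-6(w=5) 4-7(w=6)

step 1: add edge 4-5 (w=2); MST = {4-5(w=2)}
step 2: add edge 4-6 (w=5); MST = {4-5(w=2) 4-6(w=5)}
step 3: add edge 4-7 (w=6); MST = {4-5(w=2) 4-6(w=5) 4-7(w=6)}
step 4: add edge 0-7 (w=5); MST = {0-7(w=5) 4-5(w=2) 4-6(w=5) 4-7(w=6)}
step 5: add edge 0-8 (w=2); MST = {0-7(w=5) 0-8(w=2) 4-5(w=2) 4-6(w=5) 4-7(w=6)}
step 6: add edge 0-1 (w=3); MST = {0-1(w=3) 0-7(w=5) 0-8(w=2) 4-5(w=2) 4-6(w=5) 4-7(w=6)}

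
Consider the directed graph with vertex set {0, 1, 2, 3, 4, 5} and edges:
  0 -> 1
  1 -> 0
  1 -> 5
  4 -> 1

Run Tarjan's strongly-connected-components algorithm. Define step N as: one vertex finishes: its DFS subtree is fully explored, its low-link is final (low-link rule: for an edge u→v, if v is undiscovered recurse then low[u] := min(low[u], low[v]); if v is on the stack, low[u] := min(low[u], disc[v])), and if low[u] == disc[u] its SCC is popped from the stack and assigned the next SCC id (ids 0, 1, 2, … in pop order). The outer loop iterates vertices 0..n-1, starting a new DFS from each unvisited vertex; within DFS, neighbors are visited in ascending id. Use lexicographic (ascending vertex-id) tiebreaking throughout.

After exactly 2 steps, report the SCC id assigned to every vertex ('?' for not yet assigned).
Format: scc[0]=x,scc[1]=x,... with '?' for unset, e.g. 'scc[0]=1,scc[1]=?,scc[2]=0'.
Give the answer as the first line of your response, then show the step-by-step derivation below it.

scc[0]=?,scc[1]=?,scc[2]=?,scc[3]=?,scc[4]=?,scc[5]=0

step 1: low=(low[0]=0,low[1]=0,low[2]=?,low[3]=?,low[4]=?,low[5]=2); scc=(scc[0]=?,scc[1]=?,scc[2]=?,scc[3]=?,scc[4]=?,scc[5]=0)
step 2: low=(low[0]=0,low[1]=0,low[2]=?,low[3]=?,low[4]=?,low[5]=2); scc=(scc[0]=?,scc[1]=?,scc[2]=?,scc[3]=?,scc[4]=?,scc[5]=0)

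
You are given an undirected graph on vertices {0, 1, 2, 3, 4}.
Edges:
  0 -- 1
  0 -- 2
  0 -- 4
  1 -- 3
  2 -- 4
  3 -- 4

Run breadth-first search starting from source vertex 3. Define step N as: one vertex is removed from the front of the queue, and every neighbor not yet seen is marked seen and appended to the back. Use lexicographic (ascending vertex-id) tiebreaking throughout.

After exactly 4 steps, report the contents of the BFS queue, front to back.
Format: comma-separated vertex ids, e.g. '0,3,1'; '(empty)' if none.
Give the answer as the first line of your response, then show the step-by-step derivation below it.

2

step 1: dequeue 3; queue=[1,4]; order=3
step 2: dequeue 1; queue=[4,0]; order=3,1
step 3: dequeue 4; queue=[0,2]; order=3,1,4
step 4: dequeue 0; queue=[2]; order=3,1,4,0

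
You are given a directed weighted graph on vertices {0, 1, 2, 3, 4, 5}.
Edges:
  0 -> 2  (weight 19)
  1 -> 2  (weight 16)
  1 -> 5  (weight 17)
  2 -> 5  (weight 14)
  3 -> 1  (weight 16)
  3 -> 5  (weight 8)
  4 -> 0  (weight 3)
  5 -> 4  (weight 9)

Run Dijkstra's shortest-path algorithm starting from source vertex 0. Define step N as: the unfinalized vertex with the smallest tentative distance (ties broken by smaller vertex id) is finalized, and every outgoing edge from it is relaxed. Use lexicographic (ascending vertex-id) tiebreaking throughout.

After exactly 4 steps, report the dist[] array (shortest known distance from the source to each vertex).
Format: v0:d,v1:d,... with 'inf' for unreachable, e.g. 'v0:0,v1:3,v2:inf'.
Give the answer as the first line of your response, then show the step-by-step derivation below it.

v0:0,v1:inf,v2:19,v3:inf,v4:42,v5:33

step 1: dist = v0:0,v1:inf,v2:19,v3:inf,v4:inf,v5:inf
step 2: dist = v0:0,v1:inf,v2:19,v3:inf,v4:inf,v5:33
step 3: dist = v0:0,v1:inf,v2:19,v3:inf,v4:42,v5:33
step 4: dist = v0:0,v1:inf,v2:19,v3:inf,v4:42,v5:33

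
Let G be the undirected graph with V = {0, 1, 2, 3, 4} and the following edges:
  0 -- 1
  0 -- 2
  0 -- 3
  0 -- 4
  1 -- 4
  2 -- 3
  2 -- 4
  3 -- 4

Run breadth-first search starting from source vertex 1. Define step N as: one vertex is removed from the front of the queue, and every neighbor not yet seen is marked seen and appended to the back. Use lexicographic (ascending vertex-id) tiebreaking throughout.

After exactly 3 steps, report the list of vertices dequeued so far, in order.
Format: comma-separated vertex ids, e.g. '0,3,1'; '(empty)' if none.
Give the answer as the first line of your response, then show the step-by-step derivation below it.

1,0,4

step 1: dequeue 1; queue=[0,4]; order=1
step 2: dequeue 0; queue=[4,2,3]; order=1,0
step 3: dequeue 4; queue=[2,3]; order=1,0,4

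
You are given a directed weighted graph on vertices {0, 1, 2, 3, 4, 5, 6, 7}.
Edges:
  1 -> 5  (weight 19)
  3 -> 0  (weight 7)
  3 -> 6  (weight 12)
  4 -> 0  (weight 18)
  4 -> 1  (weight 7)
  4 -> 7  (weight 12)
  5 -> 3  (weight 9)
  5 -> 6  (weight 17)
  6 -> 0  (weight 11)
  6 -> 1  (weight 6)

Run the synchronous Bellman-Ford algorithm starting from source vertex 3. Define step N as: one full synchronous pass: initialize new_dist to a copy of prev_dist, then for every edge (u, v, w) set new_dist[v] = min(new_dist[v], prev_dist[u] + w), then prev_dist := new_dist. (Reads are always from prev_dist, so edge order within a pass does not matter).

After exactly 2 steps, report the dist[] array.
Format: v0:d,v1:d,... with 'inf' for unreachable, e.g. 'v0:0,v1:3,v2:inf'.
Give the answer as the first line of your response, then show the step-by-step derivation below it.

v0:7,v1:18,v2:inf,v3:0,v4:inf,v5:inf,v6:12,v7:inf

step 1: dist = v0:7,v1:inf,v2:inf,v3:0,v4:inf,v5:inf,v6:12,v7:inf
step 2: dist = v0:7,v1:18,v2:inf,v3:0,v4:inf,v5:inf,v6:12,v7:inf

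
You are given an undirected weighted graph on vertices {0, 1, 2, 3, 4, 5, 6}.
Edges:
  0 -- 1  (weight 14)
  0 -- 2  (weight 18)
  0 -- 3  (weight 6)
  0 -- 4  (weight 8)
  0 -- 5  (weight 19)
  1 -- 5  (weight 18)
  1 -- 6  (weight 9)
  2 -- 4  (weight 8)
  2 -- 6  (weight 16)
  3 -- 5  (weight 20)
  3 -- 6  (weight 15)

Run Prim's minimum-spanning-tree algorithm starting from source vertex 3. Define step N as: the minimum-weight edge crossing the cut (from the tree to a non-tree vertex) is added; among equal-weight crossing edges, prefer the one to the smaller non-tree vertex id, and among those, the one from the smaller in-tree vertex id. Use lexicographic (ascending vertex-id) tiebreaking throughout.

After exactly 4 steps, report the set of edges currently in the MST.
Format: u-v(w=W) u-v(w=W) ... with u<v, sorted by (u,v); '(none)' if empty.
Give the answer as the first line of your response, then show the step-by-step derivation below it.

0-1(w=14) 0-3(w=6) 0-4(w=8) 2-4(w=8)

step 1: add edge 0-3 (w=6); MST = {0-3(w=6)}
step 2: add edge 0-4 (w=8); MST = {0-3(w=6) 0-4(w=8)}
step 3: add edge 2-4 (w=8); MST = {0-3(w=6) 0-4(w=8) 2-4(w=8)}
step 4: add edge 0-1 (w=14); MST = {0-1(w=14) 0-3(w=6) 0-4(w=8) 2-4(w=8)}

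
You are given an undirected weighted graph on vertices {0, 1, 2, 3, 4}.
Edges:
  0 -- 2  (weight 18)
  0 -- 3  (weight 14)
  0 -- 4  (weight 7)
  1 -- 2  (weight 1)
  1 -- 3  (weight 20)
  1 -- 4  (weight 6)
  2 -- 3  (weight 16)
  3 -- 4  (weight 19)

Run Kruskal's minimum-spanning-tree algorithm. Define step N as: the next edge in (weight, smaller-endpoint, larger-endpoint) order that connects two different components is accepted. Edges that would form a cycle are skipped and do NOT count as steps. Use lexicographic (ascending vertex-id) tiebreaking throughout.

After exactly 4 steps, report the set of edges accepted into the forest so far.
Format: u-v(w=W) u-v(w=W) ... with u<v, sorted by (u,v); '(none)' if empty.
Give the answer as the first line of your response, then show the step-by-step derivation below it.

0-3(w=14) 0-4(w=7) 1-2(w=1) 1-4(w=6)

step 1: add edge 1-2 (w=1); MST = {1-2(w=1)}
step 2: add edge 1-4 (w=6); MST = {1-2(w=1) 1-4(w=6)}
step 3: add edge 0-4 (w=7); MST = {0-4(w=7) 1-2(w=1) 1-4(w=6)}
step 4: add edge 0-3 (w=14); MST = {0-3(w=14) 0-4(w=7) 1-2(w=1) 1-4(w=6)}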